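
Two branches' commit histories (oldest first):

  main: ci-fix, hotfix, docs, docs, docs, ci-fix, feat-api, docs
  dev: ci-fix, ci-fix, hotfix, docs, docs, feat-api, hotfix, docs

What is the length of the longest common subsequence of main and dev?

6

Pick ci-fix [1,2]; then hotfix [2,3]; then docs [4,4]; then docs [5,5]; then feat-api [7,6]; then docs [8,8]; all 6 commits appear in both, in order. Since dp[8][8] = 6, nothing longer is possible.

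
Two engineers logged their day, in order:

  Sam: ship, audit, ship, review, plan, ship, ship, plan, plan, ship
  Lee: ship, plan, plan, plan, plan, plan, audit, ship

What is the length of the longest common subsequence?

One common subsequence of length 5: ship [1,1], plan [5,4], plan [8,5], plan [9,6], ship [10,8]. The LCS DP gives dp[10][8] = 5, so this is optimal.

5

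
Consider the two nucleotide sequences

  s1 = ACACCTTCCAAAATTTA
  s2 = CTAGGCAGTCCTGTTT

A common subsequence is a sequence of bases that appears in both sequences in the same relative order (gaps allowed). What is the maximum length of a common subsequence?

9

One common subsequence of length 9: A at s1[1]=s2[3] → C at s1[2]=s2[6] → A at s1[3]=s2[7] → C at s1[4]=s2[10] → C at s1[5]=s2[11] → T at s1[6]=s2[12] → T at s1[14]=s2[14] → T at s1[15]=s2[15] → T at s1[16]=s2[16]. dp[17][16] = 9 confirms this is the maximum.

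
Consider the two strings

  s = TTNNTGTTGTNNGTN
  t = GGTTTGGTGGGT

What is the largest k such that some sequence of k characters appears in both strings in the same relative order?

8

One common subsequence of length 8: T [1,3], T [2,4], T [5,5], G [6,7], T [7,8], G [9,10], G [13,11], T [14,12]. The LCS DP gives dp[15][12] = 8, so this is optimal.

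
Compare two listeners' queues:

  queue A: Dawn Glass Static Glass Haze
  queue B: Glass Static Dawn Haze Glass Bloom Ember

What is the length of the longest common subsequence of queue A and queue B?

3

Match Glass (queue A #2, queue B #1), then Static (queue A #3, queue B #2), then Glass (queue A #4, queue B #5) — 3 songs in the same relative order in both. The LCS DP gives dp[5][7] = 3, so this is optimal.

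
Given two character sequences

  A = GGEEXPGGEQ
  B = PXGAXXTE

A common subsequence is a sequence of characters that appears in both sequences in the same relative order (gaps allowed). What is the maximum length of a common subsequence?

Pick G [1,3] → X [5,6] → E [9,8]; all 3 characters appear in both, in order. dp[10][8] = 3 confirms this is the maximum.

3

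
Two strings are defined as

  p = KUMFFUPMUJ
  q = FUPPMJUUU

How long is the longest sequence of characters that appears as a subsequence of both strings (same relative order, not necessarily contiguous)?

5

Taking F [5,1]; then U [6,2]; then P [7,4]; then M [8,5]; then U [9,9] gives a common subsequence of length 5. The LCS DP gives dp[10][9] = 5, so this is optimal.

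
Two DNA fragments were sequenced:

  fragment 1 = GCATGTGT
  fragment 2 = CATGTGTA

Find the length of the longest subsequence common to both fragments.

7

One common subsequence of length 7: C at fragment 1[2]=fragment 2[1], then A at fragment 1[3]=fragment 2[2], then T at fragment 1[4]=fragment 2[3], then G at fragment 1[5]=fragment 2[4], then T at fragment 1[6]=fragment 2[5], then G at fragment 1[7]=fragment 2[6], then T at fragment 1[8]=fragment 2[7]. Since dp[8][8] = 7, nothing longer is possible.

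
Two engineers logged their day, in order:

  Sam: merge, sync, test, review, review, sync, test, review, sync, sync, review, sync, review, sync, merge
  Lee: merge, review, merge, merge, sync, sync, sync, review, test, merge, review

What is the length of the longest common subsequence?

7

One common subsequence of length 7: merge [1,1] → review [4,2] → sync [6,5] → sync [9,6] → sync [10,7] → review [11,8] → review [13,11]. dp[15][11] = 7 confirms this is the maximum.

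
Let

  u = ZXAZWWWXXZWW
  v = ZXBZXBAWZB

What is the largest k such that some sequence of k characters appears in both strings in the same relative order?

5

Match Z [1,4] → X [2,5] → A [3,7] → W [7,8] → Z [10,9] — 5 characters in the same relative order in both. dp[12][10] = 5 confirms this is the maximum.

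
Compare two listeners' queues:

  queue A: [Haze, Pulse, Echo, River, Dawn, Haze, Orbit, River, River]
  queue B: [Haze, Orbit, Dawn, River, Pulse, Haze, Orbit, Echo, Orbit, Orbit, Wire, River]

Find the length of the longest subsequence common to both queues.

Match Haze at queue A[1]=queue B[1] → Pulse at queue A[2]=queue B[5] → Echo at queue A[3]=queue B[8] → Orbit at queue A[7]=queue B[10] → River at queue A[9]=queue B[12] — 5 songs in the same relative order in both. The LCS DP gives dp[9][12] = 5, so this is optimal.

5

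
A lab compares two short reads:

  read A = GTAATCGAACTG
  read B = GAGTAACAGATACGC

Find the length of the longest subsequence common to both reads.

10

Taking G [1,3], T [2,4], A [3,5], A [4,6], C [6,7], G [7,9], A [8,10], A [9,12], C [10,13], G [12,14] gives a common subsequence of length 10, and the DP table's final entry dp[12][15] is also 10, so no common subsequence is longer.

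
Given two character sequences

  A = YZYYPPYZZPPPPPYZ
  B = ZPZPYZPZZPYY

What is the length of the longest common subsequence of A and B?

8

Pick Z [2,1], then P [5,2], then P [6,4], then Y [7,5], then Z [8,8], then Z [9,9], then P [10,10], then Y [15,12]; all 8 characters appear in both, in order. dp[16][12] = 8 confirms this is the maximum.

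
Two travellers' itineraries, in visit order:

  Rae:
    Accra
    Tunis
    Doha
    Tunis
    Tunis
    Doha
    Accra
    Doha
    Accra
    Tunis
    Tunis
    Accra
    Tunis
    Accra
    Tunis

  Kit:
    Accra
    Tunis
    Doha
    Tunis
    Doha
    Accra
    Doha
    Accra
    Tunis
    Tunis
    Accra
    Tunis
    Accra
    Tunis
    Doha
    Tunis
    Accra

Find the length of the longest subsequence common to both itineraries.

Match Accra [1,1], Tunis [2,2], Doha [3,3], Tunis [5,4], Doha [6,5], Accra [7,6], Doha [8,7], Accra [9,8], Tunis [10,9], Tunis [11,10], Accra [12,11], Tunis [13,12], Accra [14,13], Tunis [15,16] — 14 stops in the same relative order in both. Since dp[15][17] = 14, nothing longer is possible.

14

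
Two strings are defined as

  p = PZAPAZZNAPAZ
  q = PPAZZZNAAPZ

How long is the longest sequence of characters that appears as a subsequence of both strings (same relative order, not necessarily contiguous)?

Let dp[i][j] be the LCS length of the first i characters of p and the first j characters of q. dp[i][j] = dp[i-1][j-1]+1 when the i-th and j-th characters match, else max(dp[i-1][j], dp[i][j-1]).
    ·  P  P  A  Z  Z  Z  N  A  A  P  Z
 ·  0  0  0  0  0  0  0  0  0  0  0  0
 P  0  1  1  1  1  1  1  1  1  1  1  1
 Z  0  1  1  1  2  2  2  2  2  2  2  2
 A  0  1  1  2  2  2  2  2  3  3  3  3
 P  0  1  2  2  2  2  2  2  3  3  4  4
 A  0  1  2  3  3  3  3  3  3  4  4  4
 Z  0  1  2  3  4  4  4  4  4  4  4  5
 Z  0  1  2  3  4  5  5  5  5  5  5  5
 N  0  1  2  3  4  5  5  6  6  6  6  6
 A  0  1  2  3  4  5  5  6  7  7  7  7
 P  0  1  2  3  4  5  5  6  7  7  8  8
 A  0  1  2  3  4  5  5  6  7  8  8  8
 Z  0  1  2  3  4  5  6  6  7  8  8  9
dp[12][11] = 9. One LCS (by backtracking along matches): PPAZZNAPZ.

9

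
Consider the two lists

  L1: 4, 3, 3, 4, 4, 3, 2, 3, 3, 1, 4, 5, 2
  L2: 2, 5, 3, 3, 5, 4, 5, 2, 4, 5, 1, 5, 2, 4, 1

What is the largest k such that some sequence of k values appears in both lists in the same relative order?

7

Match 3 at L1[2]=L2[3]; then 3 at L1[3]=L2[4]; then 4 at L1[4]=L2[6]; then 4 at L1[5]=L2[9]; then 1 at L1[10]=L2[11]; then 5 at L1[12]=L2[12]; then 2 at L1[13]=L2[13] — 7 values in the same relative order in both. The LCS DP gives dp[13][15] = 7, so this is optimal.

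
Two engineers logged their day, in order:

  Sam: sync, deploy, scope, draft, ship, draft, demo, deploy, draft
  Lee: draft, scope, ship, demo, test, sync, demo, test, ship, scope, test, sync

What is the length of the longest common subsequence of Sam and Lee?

3

Taking scope (Sam #3, Lee #2) → ship (Sam #5, Lee #3) → demo (Sam #7, Lee #7) gives a common subsequence of length 3. dp[9][12] = 3 confirms this is the maximum.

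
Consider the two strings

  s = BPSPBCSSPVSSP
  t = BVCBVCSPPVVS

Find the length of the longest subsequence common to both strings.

Taking B [1,1]; then B [5,4]; then C [6,6]; then S [7,7]; then P [9,9]; then V [10,11]; then S [12,12] gives a common subsequence of length 7. The LCS DP gives dp[13][12] = 7, so this is optimal.

7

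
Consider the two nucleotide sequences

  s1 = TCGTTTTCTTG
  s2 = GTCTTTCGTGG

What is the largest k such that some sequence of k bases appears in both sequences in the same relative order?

Let dp[i][j] be the LCS length of the first i bases of s1 and the first j bases of s2. dp[i][j] = dp[i-1][j-1]+1 when the i-th and j-th bases match, else max(dp[i-1][j], dp[i][j-1]).
    ·  G  T  C  T  T  T  C  G  T  G  G
 ·  0  0  0  0  0  0  0  0  0  0  0  0
 T  0  0  1  1  1  1  1  1  1  1  1  1
 C  0  0  1  2  2  2  2  2  2  2  2  2
 G  0  1  1  2  2  2  2  2  3  3  3  3
 T  0  1  2  2  3  3  3  3  3  4  4  4
 T  0  1  2  2  3  4  4  4  4  4  4  4
 T  0  1  2  2  3  4  5  5  5  5  5  5
 T  0  1  2  2  3  4  5  5  5  6  6  6
 C  0  1  2  3  3  4  5  6  6  6  6  6
 T  0  1  2  3  4  4  5  6  6  7  7  7
 T  0  1  2  3  4  5  5  6  6  7  7  7
 G  0  1  2  3  4  5  5  6  7  7  8  8
dp[11][11] = 8. One LCS (by backtracking along matches): TCTTTCTG.

8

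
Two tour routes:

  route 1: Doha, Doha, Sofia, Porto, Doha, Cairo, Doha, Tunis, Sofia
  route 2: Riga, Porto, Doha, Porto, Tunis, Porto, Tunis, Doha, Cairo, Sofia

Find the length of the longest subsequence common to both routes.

5

One common subsequence of length 5: Doha (route 1 #1, route 2 #3), then Porto (route 1 #4, route 2 #6), then Doha (route 1 #5, route 2 #8), then Cairo (route 1 #6, route 2 #9), then Sofia (route 1 #9, route 2 #10). dp[9][10] = 5 confirms this is the maximum.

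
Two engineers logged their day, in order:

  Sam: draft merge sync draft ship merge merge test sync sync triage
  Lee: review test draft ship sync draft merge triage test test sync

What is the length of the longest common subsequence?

6

Pick draft (Sam #1, Lee #3) → sync (Sam #3, Lee #5) → draft (Sam #4, Lee #6) → merge (Sam #6, Lee #7) → test (Sam #8, Lee #10) → sync (Sam #10, Lee #11); all 6 tasks appear in both, in order. The LCS DP gives dp[11][11] = 6, so this is optimal.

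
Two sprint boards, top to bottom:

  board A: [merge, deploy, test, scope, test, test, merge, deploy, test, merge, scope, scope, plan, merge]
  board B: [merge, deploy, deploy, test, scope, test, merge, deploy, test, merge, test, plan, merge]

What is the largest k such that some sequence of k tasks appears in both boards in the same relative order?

Pick merge (board A #1, board B #1), then deploy (board A #2, board B #3), then test (board A #3, board B #4), then scope (board A #4, board B #5), then test (board A #6, board B #6), then merge (board A #7, board B #7), then deploy (board A #8, board B #8), then test (board A #9, board B #9), then merge (board A #10, board B #10), then plan (board A #13, board B #12), then merge (board A #14, board B #13); all 11 tasks appear in both, in order. The LCS DP gives dp[14][13] = 11, so this is optimal.

11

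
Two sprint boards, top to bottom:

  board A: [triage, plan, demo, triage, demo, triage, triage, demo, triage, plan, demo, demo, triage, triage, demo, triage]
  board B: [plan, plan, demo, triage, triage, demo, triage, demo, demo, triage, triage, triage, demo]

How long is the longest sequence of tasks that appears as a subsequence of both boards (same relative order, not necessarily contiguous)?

Pick plan [2,2]; then demo [5,3]; then triage [6,4]; then triage [7,5]; then demo [8,6]; then triage [9,7]; then demo [11,8]; then demo [12,9]; then triage [13,11]; then triage [14,12]; then demo [15,13]; all 11 tasks appear in both, in order. dp[16][13] = 11 confirms this is the maximum.

11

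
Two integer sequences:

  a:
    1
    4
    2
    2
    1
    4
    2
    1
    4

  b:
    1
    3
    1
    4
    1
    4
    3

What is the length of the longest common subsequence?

Pick 1 (a #1, b #1); then 1 (a #5, b #3); then 4 (a #6, b #4); then 1 (a #8, b #5); then 4 (a #9, b #6); all 5 values appear in both, in order. The LCS DP gives dp[9][7] = 5, so this is optimal.

5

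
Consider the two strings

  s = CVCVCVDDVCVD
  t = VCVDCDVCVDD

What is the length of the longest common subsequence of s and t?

9

Match V [2,1]; then C [3,2]; then V [4,3]; then C [5,5]; then D [8,6]; then V [9,7]; then C [10,8]; then V [11,9]; then D [12,11] — 9 characters in the same relative order in both. dp[12][11] = 9 confirms this is the maximum.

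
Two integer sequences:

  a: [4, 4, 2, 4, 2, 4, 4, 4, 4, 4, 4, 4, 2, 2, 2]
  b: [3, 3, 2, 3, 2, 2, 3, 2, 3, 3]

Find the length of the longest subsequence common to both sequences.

4

Pick 2 [3,3]; then 2 [5,5]; then 2 [13,6]; then 2 [14,8]; all 4 values appear in both, in order. The LCS DP gives dp[15][10] = 4, so this is optimal.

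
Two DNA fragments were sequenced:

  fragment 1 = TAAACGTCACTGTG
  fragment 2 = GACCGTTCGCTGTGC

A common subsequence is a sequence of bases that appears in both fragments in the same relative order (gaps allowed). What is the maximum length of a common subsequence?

Taking A [2,2] → C [5,4] → G [6,5] → T [7,7] → C [8,8] → C [10,10] → T [11,11] → G [12,12] → T [13,13] → G [14,14] gives a common subsequence of length 10. dp[14][15] = 10 confirms this is the maximum.

10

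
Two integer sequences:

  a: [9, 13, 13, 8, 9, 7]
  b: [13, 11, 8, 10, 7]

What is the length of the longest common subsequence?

Let dp[i][j] be the LCS length of the first i values of a and the first j values of b. dp[i][j] = dp[i-1][j-1]+1 when the i-th and j-th values match, else max(dp[i-1][j], dp[i][j-1]).
    · 13 11  8 10  7
 ·  0  0  0  0  0  0
 9  0  0  0  0  0  0
13  0  1  1  1  1  1
13  0  1  1  1  1  1
 8  0  1  1  2  2  2
 9  0  1  1  2  2  2
 7  0  1  1  2  2  3
dp[6][5] = 3. One LCS (by backtracking along matches): 13, 8, 7.

3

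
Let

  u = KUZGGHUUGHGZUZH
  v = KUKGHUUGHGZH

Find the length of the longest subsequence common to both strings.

Pick K at u[1]=v[1]; then U at u[2]=v[2]; then G at u[5]=v[4]; then H at u[6]=v[5]; then U at u[7]=v[6]; then U at u[8]=v[7]; then G at u[9]=v[8]; then H at u[10]=v[9]; then G at u[11]=v[10]; then Z at u[14]=v[11]; then H at u[15]=v[12]; all 11 characters appear in both, in order, and the DP table's final entry dp[15][12] is also 11, so no common subsequence is longer.

11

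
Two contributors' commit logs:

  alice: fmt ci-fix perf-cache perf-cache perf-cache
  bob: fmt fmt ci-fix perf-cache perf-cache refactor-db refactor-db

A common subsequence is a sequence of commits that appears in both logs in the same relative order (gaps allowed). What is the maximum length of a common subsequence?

Taking fmt [1,2], then ci-fix [2,3], then perf-cache [3,4], then perf-cache [4,5] gives a common subsequence of length 4, and the DP table's final entry dp[5][7] is also 4, so no common subsequence is longer.

4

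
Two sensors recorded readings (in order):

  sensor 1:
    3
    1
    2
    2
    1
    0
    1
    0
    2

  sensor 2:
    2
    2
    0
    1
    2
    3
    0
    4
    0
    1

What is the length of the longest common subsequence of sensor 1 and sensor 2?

Let dp[i][j] be the LCS length of the first i values of sensor 1 and the first j values of sensor 2. dp[i][j] = dp[i-1][j-1]+1 when the i-th and j-th values match, else max(dp[i-1][j], dp[i][j-1]).
    ·  2  2  0  1  2  3  0  4  0  1
 ·  0  0  0  0  0  0  0  0  0  0  0
 3  0  0  0  0  0  0  1  1  1  1  1
 1  0  0  0  0  1  1  1  1  1  1  2
 2  0  1  1  1  1  2  2  2  2  2  2
 2  0  1  2  2  2  2  2  2  2  2  2
 1  0  1  2  2  3  3  3  3  3  3  3
 0  0  1  2  3  3  3  3  4  4  4  4
 1  0  1  2  3  4  4  4  4  4  4  5
 0  0  1  2  3  4  4  4  5  5  5  5
 2  0  1  2  3  4  5  5  5  5  5  5
dp[9][10] = 5. One LCS (by backtracking along matches): 2, 2, 1, 0, 1.

5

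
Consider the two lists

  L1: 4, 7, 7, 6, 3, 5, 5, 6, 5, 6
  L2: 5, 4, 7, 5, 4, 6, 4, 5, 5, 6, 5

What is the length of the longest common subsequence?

Let dp[i][j] be the LCS length of the first i values of L1 and the first j values of L2. dp[i][j] = dp[i-1][j-1]+1 when the i-th and j-th values match, else max(dp[i-1][j], dp[i][j-1]).
    ·  5  4  7  5  4  6  4  5  5  6  5
 ·  0  0  0  0  0  0  0  0  0  0  0  0
 4  0  0  1  1  1  1  1  1  1  1  1  1
 7  0  0  1  2  2  2  2  2  2  2  2  2
 7  0  0  1  2  2  2  2  2  2  2  2  2
 6  0  0  1  2  2  2  3  3  3  3  3  3
 3  0  0  1  2  2  2  3  3  3  3  3  3
 5  0  1  1  2  3  3  3  3  4  4  4  4
 5  0  1  1  2  3  3  3  3  4  5  5  5
 6  0  1  1  2  3  3  4  4  4  5  6  6
 5  0  1  1  2  3  3  4  4  5  5  6  7
 6  0  1  1  2  3  3  4  4  5  5  6  7
dp[10][11] = 7. One LCS (by backtracking along matches): 4, 7, 6, 5, 5, 6, 5.

7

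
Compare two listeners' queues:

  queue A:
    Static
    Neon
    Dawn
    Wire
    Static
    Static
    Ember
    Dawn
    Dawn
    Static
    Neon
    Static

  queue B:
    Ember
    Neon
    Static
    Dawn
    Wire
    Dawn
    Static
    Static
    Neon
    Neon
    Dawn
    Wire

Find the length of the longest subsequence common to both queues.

6

Taking Static at queue A[1]=queue B[3], Dawn at queue A[3]=queue B[4], Wire at queue A[4]=queue B[5], Static at queue A[5]=queue B[7], Static at queue A[6]=queue B[8], Dawn at queue A[8]=queue B[11] gives a common subsequence of length 6. The LCS DP gives dp[12][12] = 6, so this is optimal.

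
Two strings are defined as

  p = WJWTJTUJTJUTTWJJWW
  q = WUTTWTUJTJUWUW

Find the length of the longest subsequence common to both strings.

10

Taking W [1,1] → W [3,5] → T [6,6] → U [7,7] → J [8,8] → T [9,9] → J [10,10] → U [11,11] → W [14,12] → W [18,14] gives a common subsequence of length 10, and the DP table's final entry dp[18][14] is also 10, so no common subsequence is longer.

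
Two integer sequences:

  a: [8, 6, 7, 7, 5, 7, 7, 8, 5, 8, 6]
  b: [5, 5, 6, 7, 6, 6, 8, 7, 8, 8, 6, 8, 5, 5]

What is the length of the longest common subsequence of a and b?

6

Match 6 (a #2, b #3) → 7 (a #3, b #4) → 7 (a #7, b #8) → 8 (a #8, b #9) → 8 (a #10, b #10) → 6 (a #11, b #11) — 6 values in the same relative order in both. dp[11][14] = 6 confirms this is the maximum.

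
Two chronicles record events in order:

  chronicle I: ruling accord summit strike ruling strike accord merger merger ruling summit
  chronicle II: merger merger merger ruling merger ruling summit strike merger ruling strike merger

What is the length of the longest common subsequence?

Pick ruling [1,6]; then summit [3,7]; then strike [4,8]; then ruling [5,10]; then strike [6,11]; then merger [9,12]; all 6 events appear in both, in order. The LCS DP gives dp[11][12] = 6, so this is optimal.

6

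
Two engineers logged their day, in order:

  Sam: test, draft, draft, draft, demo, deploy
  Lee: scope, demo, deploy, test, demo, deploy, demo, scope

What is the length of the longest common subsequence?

Match test [1,4], then demo [5,5], then deploy [6,6] — 3 tasks in the same relative order in both. dp[6][8] = 3 confirms this is the maximum.

3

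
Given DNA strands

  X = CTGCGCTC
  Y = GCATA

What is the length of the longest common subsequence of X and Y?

One common subsequence of length 3: G at X[3]=Y[1], then C at X[4]=Y[2], then T at X[7]=Y[4], and the DP table's final entry dp[8][5] is also 3, so no common subsequence is longer.

3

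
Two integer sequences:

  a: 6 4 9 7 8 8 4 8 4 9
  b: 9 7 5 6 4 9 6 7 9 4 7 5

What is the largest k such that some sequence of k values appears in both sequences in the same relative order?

5

Let dp[i][j] be the LCS length of the first i values of a and the first j values of b. dp[i][j] = dp[i-1][j-1]+1 when the i-th and j-th values match, else max(dp[i-1][j], dp[i][j-1]).
    ·  9  7  5  6  4  9  6  7  9  4  7  5
 ·  0  0  0  0  0  0  0  0  0  0  0  0  0
 6  0  0  0  0  1  1  1  1  1  1  1  1  1
 4  0  0  0  0  1  2  2  2  2  2  2  2  2
 9  0  1  1  1  1  2  3  3  3  3  3  3  3
 7  0  1  2  2  2  2  3  3  4  4  4  4  4
 8  0  1  2  2  2  2  3  3  4  4  4  4  4
 8  0  1  2  2  2  2  3  3  4  4  4  4  4
 4  0  1  2  2  2  3  3  3  4  4  5  5  5
 8  0  1  2  2  2  3  3  3  4  4  5  5  5
 4  0  1  2  2  2  3  3  3  4  4  5  5  5
 9  0  1  2  2  2  3  4  4  4  5  5  5  5
dp[10][12] = 5. One LCS (by backtracking along matches): 6, 4, 9, 7, 4.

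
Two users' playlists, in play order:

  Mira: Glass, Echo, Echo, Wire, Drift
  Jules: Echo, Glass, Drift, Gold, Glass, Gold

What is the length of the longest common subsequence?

Taking Glass (Mira #1, Jules #2), then Drift (Mira #5, Jules #3) gives a common subsequence of length 2. The LCS DP gives dp[5][6] = 2, so this is optimal.

2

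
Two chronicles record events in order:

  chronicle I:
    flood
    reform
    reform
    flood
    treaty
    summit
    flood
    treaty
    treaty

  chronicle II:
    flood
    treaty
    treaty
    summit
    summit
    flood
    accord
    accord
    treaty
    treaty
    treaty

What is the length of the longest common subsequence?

6

One common subsequence of length 6: flood at chronicle I[1]=chronicle II[1], then treaty at chronicle I[5]=chronicle II[3], then summit at chronicle I[6]=chronicle II[5], then flood at chronicle I[7]=chronicle II[6], then treaty at chronicle I[8]=chronicle II[10], then treaty at chronicle I[9]=chronicle II[11]. dp[9][11] = 6 confirms this is the maximum.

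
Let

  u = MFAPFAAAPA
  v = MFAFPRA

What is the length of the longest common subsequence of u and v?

Match M at u[1]=v[1]; then F at u[2]=v[2]; then A at u[3]=v[3]; then F at u[5]=v[4]; then P at u[9]=v[5]; then A at u[10]=v[7] — 6 characters in the same relative order in both. dp[10][7] = 6 confirms this is the maximum.

6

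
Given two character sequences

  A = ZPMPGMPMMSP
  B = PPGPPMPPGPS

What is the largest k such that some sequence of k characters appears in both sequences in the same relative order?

Match P at A[2]=B[5]; then M at A[3]=B[6]; then P at A[4]=B[8]; then G at A[5]=B[9]; then P at A[7]=B[10]; then S at A[10]=B[11] — 6 characters in the same relative order in both, and the DP table's final entry dp[11][11] is also 6, so no common subsequence is longer.

6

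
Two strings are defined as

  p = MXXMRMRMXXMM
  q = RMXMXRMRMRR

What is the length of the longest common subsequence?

7

Match M at p[1]=q[2], X at p[2]=q[3], X at p[3]=q[5], M at p[4]=q[7], R at p[5]=q[8], M at p[6]=q[9], R at p[7]=q[11] — 7 characters in the same relative order in both, and the DP table's final entry dp[12][11] is also 7, so no common subsequence is longer.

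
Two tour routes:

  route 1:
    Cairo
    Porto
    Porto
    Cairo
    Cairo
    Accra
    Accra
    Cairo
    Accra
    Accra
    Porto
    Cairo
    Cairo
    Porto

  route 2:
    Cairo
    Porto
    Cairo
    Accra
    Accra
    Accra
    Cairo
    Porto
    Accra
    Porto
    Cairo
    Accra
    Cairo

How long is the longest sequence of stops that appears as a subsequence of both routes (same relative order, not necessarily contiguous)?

10

One common subsequence of length 10: Cairo [1,1] → Porto [3,2] → Cairo [4,3] → Accra [6,5] → Accra [7,6] → Cairo [8,7] → Accra [10,9] → Porto [11,10] → Cairo [12,11] → Cairo [13,13]. dp[14][13] = 10 confirms this is the maximum.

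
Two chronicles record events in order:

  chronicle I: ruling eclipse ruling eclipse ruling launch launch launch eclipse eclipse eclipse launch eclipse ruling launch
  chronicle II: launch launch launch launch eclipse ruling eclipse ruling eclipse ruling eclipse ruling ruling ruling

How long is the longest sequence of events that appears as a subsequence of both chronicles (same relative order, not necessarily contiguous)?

8

Taking launch (chronicle I #6, chronicle II #2) → launch (chronicle I #7, chronicle II #3) → launch (chronicle I #8, chronicle II #4) → eclipse (chronicle I #9, chronicle II #5) → eclipse (chronicle I #10, chronicle II #7) → eclipse (chronicle I #11, chronicle II #9) → eclipse (chronicle I #13, chronicle II #11) → ruling (chronicle I #14, chronicle II #14) gives a common subsequence of length 8. dp[15][14] = 8 confirms this is the maximum.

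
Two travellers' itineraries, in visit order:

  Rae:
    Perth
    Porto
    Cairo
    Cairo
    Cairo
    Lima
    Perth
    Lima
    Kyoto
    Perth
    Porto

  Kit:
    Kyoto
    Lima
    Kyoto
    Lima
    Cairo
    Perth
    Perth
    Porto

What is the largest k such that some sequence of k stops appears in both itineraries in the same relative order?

Match Cairo at Rae[5]=Kit[5]; then Perth at Rae[7]=Kit[6]; then Perth at Rae[10]=Kit[7]; then Porto at Rae[11]=Kit[8] — 4 stops in the same relative order in both, and the DP table's final entry dp[11][8] is also 4, so no common subsequence is longer.

4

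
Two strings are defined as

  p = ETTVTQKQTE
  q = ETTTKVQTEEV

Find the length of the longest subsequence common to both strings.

Pick E at p[1]=q[1], then T at p[2]=q[2], then T at p[3]=q[3], then T at p[5]=q[4], then K at p[7]=q[5], then Q at p[8]=q[7], then T at p[9]=q[8], then E at p[10]=q[10]; all 8 characters appear in both, in order, and the DP table's final entry dp[10][11] is also 8, so no common subsequence is longer.

8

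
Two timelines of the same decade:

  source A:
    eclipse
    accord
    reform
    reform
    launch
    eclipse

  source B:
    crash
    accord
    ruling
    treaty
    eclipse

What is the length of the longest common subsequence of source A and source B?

2

One common subsequence of length 2: accord (source A #2, source B #2); then eclipse (source A #6, source B #5). Since dp[6][5] = 2, nothing longer is possible.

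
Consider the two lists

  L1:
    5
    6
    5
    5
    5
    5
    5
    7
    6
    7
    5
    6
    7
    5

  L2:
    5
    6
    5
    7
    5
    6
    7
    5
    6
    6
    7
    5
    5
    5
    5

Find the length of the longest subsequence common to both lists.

Match 5 [1,1] → 6 [2,2] → 5 [3,3] → 5 [7,5] → 6 [9,6] → 7 [10,7] → 5 [11,8] → 6 [12,10] → 7 [13,11] → 5 [14,15] — 10 values in the same relative order in both. Since dp[14][15] = 10, nothing longer is possible.

10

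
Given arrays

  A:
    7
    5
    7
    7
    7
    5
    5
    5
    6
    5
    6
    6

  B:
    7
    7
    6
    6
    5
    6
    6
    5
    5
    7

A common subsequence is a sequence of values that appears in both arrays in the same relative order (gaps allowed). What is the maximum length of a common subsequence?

6

Match 7 (A #1, B #1), 7 (A #3, B #2), 6 (A #9, B #4), 5 (A #10, B #5), 6 (A #11, B #6), 6 (A #12, B #7) — 6 values in the same relative order in both. Since dp[12][10] = 6, nothing longer is possible.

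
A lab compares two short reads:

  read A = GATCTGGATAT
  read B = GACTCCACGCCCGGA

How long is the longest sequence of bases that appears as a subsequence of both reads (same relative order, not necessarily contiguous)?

7

Pick G (read A #1, read B #1); then A (read A #2, read B #2); then T (read A #3, read B #4); then C (read A #4, read B #12); then G (read A #6, read B #13); then G (read A #7, read B #14); then A (read A #10, read B #15); all 7 bases appear in both, in order. The LCS DP gives dp[11][15] = 7, so this is optimal.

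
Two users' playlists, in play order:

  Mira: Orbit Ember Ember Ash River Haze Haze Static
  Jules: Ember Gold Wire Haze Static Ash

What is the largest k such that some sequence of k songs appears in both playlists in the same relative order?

3

Taking Ember (Mira #2, Jules #1) → Haze (Mira #7, Jules #4) → Static (Mira #8, Jules #5) gives a common subsequence of length 3. dp[8][6] = 3 confirms this is the maximum.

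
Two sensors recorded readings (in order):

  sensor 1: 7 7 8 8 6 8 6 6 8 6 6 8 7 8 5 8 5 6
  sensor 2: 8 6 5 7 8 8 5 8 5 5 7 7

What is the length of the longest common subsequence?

7

Taking 8 [4,1] → 6 [5,2] → 8 [6,5] → 8 [9,6] → 8 [14,8] → 5 [15,9] → 5 [17,10] gives a common subsequence of length 7. Since dp[18][12] = 7, nothing longer is possible.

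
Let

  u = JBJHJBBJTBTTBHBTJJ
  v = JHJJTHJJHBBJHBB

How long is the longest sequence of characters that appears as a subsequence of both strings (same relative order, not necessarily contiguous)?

Pick J at u[1]=v[3], J at u[3]=v[4], H at u[4]=v[6], J at u[5]=v[8], B at u[6]=v[10], B at u[7]=v[11], J at u[8]=v[12], B at u[13]=v[14], B at u[15]=v[15]; all 9 characters appear in both, in order. dp[18][15] = 9 confirms this is the maximum.

9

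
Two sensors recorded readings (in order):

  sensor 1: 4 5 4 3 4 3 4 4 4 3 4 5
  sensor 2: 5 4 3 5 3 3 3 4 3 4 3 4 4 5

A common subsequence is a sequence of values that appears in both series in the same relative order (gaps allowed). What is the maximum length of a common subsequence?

9

Taking 4 [1,2], 5 [2,4], 4 [3,8], 3 [4,9], 4 [5,10], 3 [6,11], 4 [9,12], 4 [11,13], 5 [12,14] gives a common subsequence of length 9, and the DP table's final entry dp[12][14] is also 9, so no common subsequence is longer.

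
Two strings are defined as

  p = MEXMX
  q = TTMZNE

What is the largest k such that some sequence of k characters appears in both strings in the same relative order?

2

One common subsequence of length 2: M [1,3], E [2,6], and the DP table's final entry dp[5][6] is also 2, so no common subsequence is longer.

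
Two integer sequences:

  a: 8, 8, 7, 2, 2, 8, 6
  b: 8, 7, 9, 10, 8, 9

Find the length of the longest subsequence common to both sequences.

Let dp[i][j] be the LCS length of the first i values of a and the first j values of b. dp[i][j] = dp[i-1][j-1]+1 when the i-th and j-th values match, else max(dp[i-1][j], dp[i][j-1]).
    ·  8  7  9 10  8  9
 ·  0  0  0  0  0  0  0
 8  0  1  1  1  1  1  1
 8  0  1  1  1  1  2  2
 7  0  1  2  2  2  2  2
 2  0  1  2  2  2  2  2
 2  0  1  2  2  2  2  2
 8  0  1  2  2  2  3  3
 6  0  1  2  2  2  3  3
dp[7][6] = 3. One LCS (by backtracking along matches): 8, 7, 8.

3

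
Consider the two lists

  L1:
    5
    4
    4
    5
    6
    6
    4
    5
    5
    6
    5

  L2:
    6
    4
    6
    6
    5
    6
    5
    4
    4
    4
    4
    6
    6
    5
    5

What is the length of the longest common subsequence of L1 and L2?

One common subsequence of length 7: 5 (L1 #1, L2 #7) → 4 (L1 #2, L2 #10) → 4 (L1 #3, L2 #11) → 6 (L1 #5, L2 #12) → 6 (L1 #6, L2 #13) → 5 (L1 #9, L2 #14) → 5 (L1 #11, L2 #15), and the DP table's final entry dp[11][15] is also 7, so no common subsequence is longer.

7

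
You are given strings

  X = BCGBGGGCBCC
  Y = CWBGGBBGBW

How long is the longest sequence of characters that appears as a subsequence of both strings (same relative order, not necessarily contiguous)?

6

One common subsequence of length 6: C [2,1] → B [4,3] → G [5,4] → G [6,5] → G [7,8] → B [9,9]. Since dp[11][10] = 6, nothing longer is possible.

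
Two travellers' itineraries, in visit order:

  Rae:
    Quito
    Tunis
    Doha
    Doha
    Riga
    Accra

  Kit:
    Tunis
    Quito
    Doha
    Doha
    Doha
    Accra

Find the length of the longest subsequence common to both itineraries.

Pick Quito [1,2] → Doha [3,4] → Doha [4,5] → Accra [6,6]; all 4 stops appear in both, in order. The LCS DP gives dp[6][6] = 4, so this is optimal.

4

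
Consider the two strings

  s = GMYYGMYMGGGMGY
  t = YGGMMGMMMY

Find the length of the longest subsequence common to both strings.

7

Taking G at s[1]=t[3] → M at s[2]=t[5] → G at s[5]=t[6] → M at s[6]=t[7] → M at s[8]=t[8] → M at s[12]=t[9] → Y at s[14]=t[10] gives a common subsequence of length 7, and the DP table's final entry dp[14][10] is also 7, so no common subsequence is longer.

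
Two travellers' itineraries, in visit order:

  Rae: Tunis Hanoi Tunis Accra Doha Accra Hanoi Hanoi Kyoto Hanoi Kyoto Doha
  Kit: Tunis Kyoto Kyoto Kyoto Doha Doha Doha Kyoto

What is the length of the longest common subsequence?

Pick Tunis at Rae[1]=Kit[1] → Kyoto at Rae[9]=Kit[3] → Kyoto at Rae[11]=Kit[4] → Doha at Rae[12]=Kit[7]; all 4 stops appear in both, in order, and the DP table's final entry dp[12][8] is also 4, so no common subsequence is longer.

4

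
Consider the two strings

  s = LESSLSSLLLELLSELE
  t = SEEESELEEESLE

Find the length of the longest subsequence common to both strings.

Pick E (s #2, t #4) → S (s #3, t #5) → L (s #5, t #7) → E (s #11, t #10) → S (s #14, t #11) → L (s #16, t #12) → E (s #17, t #13); all 7 characters appear in both, in order. Since dp[17][13] = 7, nothing longer is possible.

7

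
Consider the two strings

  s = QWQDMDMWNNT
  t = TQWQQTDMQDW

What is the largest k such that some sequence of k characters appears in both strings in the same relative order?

7

Pick Q (s #1, t #2), then W (s #2, t #3), then Q (s #3, t #5), then D (s #4, t #7), then M (s #5, t #8), then D (s #6, t #10), then W (s #8, t #11); all 7 characters appear in both, in order. dp[11][11] = 7 confirms this is the maximum.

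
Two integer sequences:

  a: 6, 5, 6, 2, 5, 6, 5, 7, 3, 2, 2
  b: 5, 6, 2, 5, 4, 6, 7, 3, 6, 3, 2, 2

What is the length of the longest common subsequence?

9

Match 5 at a[2]=b[1], 6 at a[3]=b[2], 2 at a[4]=b[3], 5 at a[5]=b[4], 6 at a[6]=b[6], 7 at a[8]=b[7], 3 at a[9]=b[10], 2 at a[10]=b[11], 2 at a[11]=b[12] — 9 values in the same relative order in both. dp[11][12] = 9 confirms this is the maximum.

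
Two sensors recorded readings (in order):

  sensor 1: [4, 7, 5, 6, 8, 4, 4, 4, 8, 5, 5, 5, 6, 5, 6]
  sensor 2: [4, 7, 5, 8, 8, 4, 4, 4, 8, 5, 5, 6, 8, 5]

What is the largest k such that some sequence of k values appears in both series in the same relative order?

12

One common subsequence of length 12: 4 (sensor 1 #1, sensor 2 #1), 7 (sensor 1 #2, sensor 2 #2), 5 (sensor 1 #3, sensor 2 #3), 8 (sensor 1 #5, sensor 2 #5), 4 (sensor 1 #6, sensor 2 #6), 4 (sensor 1 #7, sensor 2 #7), 4 (sensor 1 #8, sensor 2 #8), 8 (sensor 1 #9, sensor 2 #9), 5 (sensor 1 #11, sensor 2 #10), 5 (sensor 1 #12, sensor 2 #11), 6 (sensor 1 #13, sensor 2 #12), 5 (sensor 1 #14, sensor 2 #14), and the DP table's final entry dp[15][14] is also 12, so no common subsequence is longer.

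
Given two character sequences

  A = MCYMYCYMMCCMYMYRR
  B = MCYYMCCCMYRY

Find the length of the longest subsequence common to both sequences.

10

One common subsequence of length 10: M [1,1]; then C [2,2]; then Y [3,4]; then M [4,5]; then C [6,6]; then C [10,7]; then C [11,8]; then M [12,9]; then Y [13,10]; then Y [15,12], and the DP table's final entry dp[17][12] is also 10, so no common subsequence is longer.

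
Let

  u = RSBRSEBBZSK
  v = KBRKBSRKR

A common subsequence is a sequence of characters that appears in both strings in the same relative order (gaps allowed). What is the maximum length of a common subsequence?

Pick B at u[3]=v[2] → R at u[4]=v[3] → B at u[8]=v[5] → S at u[10]=v[6] → K at u[11]=v[8]; all 5 characters appear in both, in order. dp[11][9] = 5 confirms this is the maximum.

5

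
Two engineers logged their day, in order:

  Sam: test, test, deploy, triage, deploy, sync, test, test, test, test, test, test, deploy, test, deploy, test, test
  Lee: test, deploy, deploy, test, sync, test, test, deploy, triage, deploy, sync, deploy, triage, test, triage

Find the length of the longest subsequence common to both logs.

9

One common subsequence of length 9: test [2,1], then deploy [3,2], then deploy [5,3], then sync [6,5], then test [7,6], then test [8,7], then deploy [13,10], then deploy [15,12], then test [16,14]. The LCS DP gives dp[17][15] = 9, so this is optimal.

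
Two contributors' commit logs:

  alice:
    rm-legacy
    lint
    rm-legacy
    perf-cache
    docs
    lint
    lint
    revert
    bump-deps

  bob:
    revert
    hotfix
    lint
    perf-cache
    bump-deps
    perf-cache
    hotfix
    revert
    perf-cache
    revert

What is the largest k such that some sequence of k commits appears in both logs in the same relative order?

3

Pick lint (alice #2, bob #3) → perf-cache (alice #4, bob #9) → revert (alice #8, bob #10); all 3 commits appear in both, in order. Since dp[9][10] = 3, nothing longer is possible.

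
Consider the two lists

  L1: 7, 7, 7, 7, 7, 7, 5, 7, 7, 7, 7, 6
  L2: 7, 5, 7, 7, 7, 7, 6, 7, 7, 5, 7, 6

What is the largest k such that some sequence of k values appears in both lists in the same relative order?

9

Match 7 at L1[1]=L2[3]; then 7 at L1[2]=L2[4]; then 7 at L1[3]=L2[5]; then 7 at L1[4]=L2[6]; then 7 at L1[5]=L2[8]; then 7 at L1[6]=L2[9]; then 5 at L1[7]=L2[10]; then 7 at L1[11]=L2[11]; then 6 at L1[12]=L2[12] — 9 values in the same relative order in both. dp[12][12] = 9 confirms this is the maximum.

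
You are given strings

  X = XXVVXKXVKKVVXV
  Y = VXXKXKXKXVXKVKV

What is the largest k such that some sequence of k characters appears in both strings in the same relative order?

9

Taking X [1,3], then X [2,5], then X [5,7], then K [6,8], then X [7,9], then V [8,10], then K [9,12], then K [10,14], then V [14,15] gives a common subsequence of length 9, and the DP table's final entry dp[14][15] is also 9, so no common subsequence is longer.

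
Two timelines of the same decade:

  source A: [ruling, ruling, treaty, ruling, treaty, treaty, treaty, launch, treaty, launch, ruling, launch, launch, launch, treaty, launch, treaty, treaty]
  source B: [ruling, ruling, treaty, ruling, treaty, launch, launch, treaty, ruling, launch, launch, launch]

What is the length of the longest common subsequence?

Match ruling at source A[1]=source B[1] → ruling at source A[2]=source B[2] → treaty at source A[3]=source B[3] → ruling at source A[4]=source B[4] → treaty at source A[5]=source B[5] → launch at source A[8]=source B[7] → treaty at source A[9]=source B[8] → ruling at source A[11]=source B[9] → launch at source A[13]=source B[10] → launch at source A[14]=source B[11] → launch at source A[16]=source B[12] — 11 events in the same relative order in both. Since dp[18][12] = 11, nothing longer is possible.

11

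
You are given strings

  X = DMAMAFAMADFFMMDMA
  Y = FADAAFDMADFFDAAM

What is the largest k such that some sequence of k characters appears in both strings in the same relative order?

Taking D (X #1, Y #3), A (X #3, Y #4), A (X #5, Y #5), F (X #6, Y #6), M (X #8, Y #8), A (X #9, Y #9), D (X #10, Y #10), F (X #11, Y #11), F (X #12, Y #12), D (X #15, Y #13), M (X #16, Y #16) gives a common subsequence of length 11. The LCS DP gives dp[17][16] = 11, so this is optimal.

11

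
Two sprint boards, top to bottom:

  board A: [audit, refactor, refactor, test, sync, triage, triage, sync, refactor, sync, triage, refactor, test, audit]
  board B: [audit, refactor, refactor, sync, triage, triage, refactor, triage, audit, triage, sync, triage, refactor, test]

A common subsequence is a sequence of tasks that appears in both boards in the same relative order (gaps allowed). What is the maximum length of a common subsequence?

Taking audit at board A[1]=board B[1], refactor at board A[2]=board B[2], refactor at board A[3]=board B[3], sync at board A[5]=board B[4], triage at board A[6]=board B[5], triage at board A[7]=board B[6], refactor at board A[9]=board B[7], sync at board A[10]=board B[11], triage at board A[11]=board B[12], refactor at board A[12]=board B[13], test at board A[13]=board B[14] gives a common subsequence of length 11. Since dp[14][14] = 11, nothing longer is possible.

11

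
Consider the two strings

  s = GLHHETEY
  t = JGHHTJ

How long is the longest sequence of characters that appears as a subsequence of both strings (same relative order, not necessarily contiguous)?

4

One common subsequence of length 4: G [1,2]; then H [3,3]; then H [4,4]; then T [6,5]. Since dp[8][6] = 4, nothing longer is possible.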